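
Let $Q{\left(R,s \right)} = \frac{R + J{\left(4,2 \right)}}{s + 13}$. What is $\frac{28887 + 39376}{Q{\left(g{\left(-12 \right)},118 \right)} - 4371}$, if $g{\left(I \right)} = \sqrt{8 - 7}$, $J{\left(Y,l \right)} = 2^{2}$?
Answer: $- \frac{8942453}{572596} \approx -15.617$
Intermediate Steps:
$J{\left(Y,l \right)} = 4$
$g{\left(I \right)} = 1$ ($g{\left(I \right)} = \sqrt{1} = 1$)
$Q{\left(R,s \right)} = \frac{4 + R}{13 + s}$ ($Q{\left(R,s \right)} = \frac{R + 4}{s + 13} = \frac{4 + R}{13 + s}$)
$\frac{28887 + 39376}{Q{\left(g{\left(-12 \right)},118 \right)} - 4371} = \frac{28887 + 39376}{\frac{4 + 1}{13 + 118} - 4371} = \frac{68263}{\frac{1}{131} \cdot 5 - 4371} = \frac{68263}{\frac{5}{131} - 4371} = \frac{68263}{- \frac{572596}{131}} = 68263 \left(- \frac{131}{572596}\right) = - \frac{8942453}{572596}$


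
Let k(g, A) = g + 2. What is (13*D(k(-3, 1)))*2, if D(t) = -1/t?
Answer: 26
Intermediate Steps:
k(g, A) = 2 + g
(13*D(k(-3, 1)))*2 = (13*(-1/(2 - 3)))*2 = (13*(-1/(-1)))*2 = (13*(-1*(-1)))*2 = (13*1)*2 = 13*2 = 26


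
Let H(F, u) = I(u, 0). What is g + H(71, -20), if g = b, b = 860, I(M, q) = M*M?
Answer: 1260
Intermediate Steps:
I(M, q) = M²
H(F, u) = u²
g = 860
g + H(71, -20) = 860 + (-20)² = 860 + 400 = 1260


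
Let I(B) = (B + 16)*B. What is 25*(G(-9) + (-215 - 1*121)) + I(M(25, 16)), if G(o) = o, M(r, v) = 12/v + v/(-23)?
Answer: -72994615/8464 ≈ -8624.1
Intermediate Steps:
M(r, v) = 12/v - v/23 (M(r, v) = 12/v + v*(-1/23) = 12/v - v/23)
I(B) = B*(16 + B) (I(B) = (16 + B)*B = B*(16 + B))
25*(G(-9) + (-215 - 1*121)) + I(M(25, 16)) = 25*(-9 + (-215 - 1*121)) + (12/16 - 1/23*16)*(16 + (12/16 - 1/23*16)) = 25*(-9 + (-215 - 121)) + (12*(1/16) - 16/23)*(16 + (12*(1/16) - 16/23)) = 25*(-9 - 336) + (¾ - 16/23)*(16 + (¾ - 16/23)) = 25*(-345) + 5*(16 + 5/92)/92 = -8625 + (5/92)*(1477/92) = -8625 + 7385/8464 = -72994615/8464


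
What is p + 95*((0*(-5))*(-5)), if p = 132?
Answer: 132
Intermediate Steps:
p + 95*((0*(-5))*(-5)) = 132 + 95*((0*(-5))*(-5)) = 132 + 95*(0*(-5)) = 132 + 95*0 = 132 + 0 = 132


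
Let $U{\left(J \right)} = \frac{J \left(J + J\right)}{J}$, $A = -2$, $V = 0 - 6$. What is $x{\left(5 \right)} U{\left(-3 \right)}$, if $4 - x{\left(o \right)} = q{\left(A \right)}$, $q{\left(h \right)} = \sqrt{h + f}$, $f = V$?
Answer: $-24 + 12 i \sqrt{2} \approx -24.0 + 16.971 i$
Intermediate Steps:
$V = -6$ ($V = 0 - 6 = -6$)
$f = -6$
$q{\left(h \right)} = \sqrt{-6 + h}$ ($q{\left(h \right)} = \sqrt{h - 6} = \sqrt{-6 + h}$)
$x{\left(o \right)} = 4 - 2 i \sqrt{2}$ ($x{\left(o \right)} = 4 - \sqrt{-6 - 2} = 4 - \sqrt{-8} = 4 - 2 i \sqrt{2}$)
$U{\left(J \right)} = 2 J$ ($U{\left(J \right)} = \frac{J 2 J}{J} = \frac{2 J^{2}}{J} = 2 J$)
$x{\left(5 \right)} U{\left(-3 \right)} = \left(4 - 2 i \sqrt{2}\right) 2 \left(-3\right) = \left(4 - 2 i \sqrt{2}\right) \left(-6\right) = -24 + 12 i \sqrt{2}$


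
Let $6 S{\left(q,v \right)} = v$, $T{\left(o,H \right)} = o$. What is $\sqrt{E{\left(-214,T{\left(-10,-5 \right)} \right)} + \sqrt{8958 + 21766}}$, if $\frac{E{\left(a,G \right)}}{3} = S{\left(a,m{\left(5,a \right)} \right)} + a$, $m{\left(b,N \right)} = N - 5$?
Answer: $\frac{\sqrt{-3006 + 8 \sqrt{7681}}}{2} \approx 24.005 i$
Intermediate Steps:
$m{\left(b,N \right)} = -5 + N$
$S{\left(q,v \right)} = \frac{v}{6}$
$E{\left(a,G \right)} = - \frac{5}{2} + \frac{7 a}{2}$ ($E{\left(a,G \right)} = 3 \left(\frac{-5 + a}{6} + a\right) = 3 \left(\left(- \frac{5}{6} + \frac{a}{6}\right) + a\right) = 3 \left(- \frac{5}{6} + \frac{7 a}{6}\right) = - \frac{5}{2} + \frac{7 a}{2}$)
$\sqrt{E{\left(-214,T{\left(-10,-5 \right)} \right)} + \sqrt{8958 + 21766}} = \sqrt{\left(- \frac{5}{2} + \frac{7}{2} \left(-214\right)\right) + \sqrt{8958 + 21766}} = \sqrt{\left(- \frac{5}{2} - 749\right) + \sqrt{30724}} = \sqrt{- \frac{1503}{2} + 2 \sqrt{7681}}$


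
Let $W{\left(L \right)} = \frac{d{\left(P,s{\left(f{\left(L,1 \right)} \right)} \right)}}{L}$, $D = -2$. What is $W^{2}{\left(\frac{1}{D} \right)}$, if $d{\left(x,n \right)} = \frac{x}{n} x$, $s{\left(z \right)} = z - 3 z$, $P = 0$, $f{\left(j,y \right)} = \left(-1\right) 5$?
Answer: $0$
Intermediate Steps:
$f{\left(j,y \right)} = -5$
$s{\left(z \right)} = - 2 z$
$d{\left(x,n \right)} = \frac{x^{2}}{n}$
$W{\left(L \right)} = 0$ ($W{\left(L \right)} = \frac{\frac{1}{\left(-2\right) \left(-5\right)} 0^{2}}{L} = \frac{\frac{1}{10} \cdot 0}{L} = \frac{0}{L} = 0$)
$W^{2}{\left(\frac{1}{D} \right)} = 0^{2} = 0$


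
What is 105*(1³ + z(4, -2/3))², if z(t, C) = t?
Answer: 2625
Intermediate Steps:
105*(1³ + z(4, -2/3))² = 105*(1³ + 4)² = 105*(1 + 4)² = 105*5² = 105*25 = 2625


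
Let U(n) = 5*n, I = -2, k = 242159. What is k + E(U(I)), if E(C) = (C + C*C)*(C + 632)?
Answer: 298139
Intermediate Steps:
E(C) = (632 + C)*(C + C²) (E(C) = (C + C²)*(632 + C) = (632 + C)*(C + C²))
k + E(U(I)) = 242159 + (5*(-2))*(632 + (5*(-2))² + 633*(5*(-2))) = 242159 - 10*(632 + (-10)² + 633*(-10)) = 242159 - 10*(632 + 100 - 6330) = 242159 - 10*(-5598) = 242159 + 55980 = 298139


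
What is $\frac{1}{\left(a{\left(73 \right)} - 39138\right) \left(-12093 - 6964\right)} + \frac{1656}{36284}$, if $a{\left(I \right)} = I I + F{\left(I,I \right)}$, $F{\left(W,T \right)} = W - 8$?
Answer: $\frac{266226603983}{5833191889968} \approx 0.04564$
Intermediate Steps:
$F{\left(W,T \right)} = -8 + W$
$a{\left(I \right)} = -8 + I + I^{2}$ ($a{\left(I \right)} = I I + \left(-8 + I\right) = I^{2} + \left(-8 + I\right) = -8 + I + I^{2}$)
$\frac{1}{\left(a{\left(73 \right)} - 39138\right) \left(-12093 - 6964\right)} + \frac{1656}{36284} = \frac{1}{\left(\left(-8 + 73 + 73^{2}\right) - 39138\right) \left(-12093 - 6964\right)} + \frac{1656}{36284} = \frac{1}{\left(\left(-8 + 73 + 5329\right) - 39138\right) \left(-12093 - 6964\right)} + 1656 \cdot \frac{1}{36284} = \frac{1}{\left(5394 - 39138\right) \left(-19057\right)} + \frac{414}{9071} = \frac{1}{-33744} \left(- \frac{1}{19057}\right) + \frac{414}{9071} = \left(- \frac{1}{33744}\right) \left(- \frac{1}{19057}\right) + \frac{414}{9071} = \frac{1}{643059408} + \frac{414}{9071} = \frac{266226603983}{5833191889968}$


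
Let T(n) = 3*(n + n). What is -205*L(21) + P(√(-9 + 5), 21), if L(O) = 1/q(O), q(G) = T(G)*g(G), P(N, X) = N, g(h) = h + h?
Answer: -205/5292 + 2*I ≈ -0.038738 + 2.0*I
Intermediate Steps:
g(h) = 2*h
T(n) = 6*n (T(n) = 3*(2*n) = 6*n)
q(G) = 12*G² (q(G) = (6*G)*(2*G) = 12*G²)
L(O) = 1/(12*O²)
-205*L(21) + P(√(-9 + 5), 21) = -205/(12*21²) + √(-9 + 5) = -205/(12*441) + √(-4) = -205*1/5292 + 2*I = -205/5292 + 2*I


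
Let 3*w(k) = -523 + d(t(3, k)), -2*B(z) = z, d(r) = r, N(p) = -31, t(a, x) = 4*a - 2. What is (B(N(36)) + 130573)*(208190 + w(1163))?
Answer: 54329778363/2 ≈ 2.7165e+10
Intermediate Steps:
t(a, x) = -2 + 4*a
B(z) = -z/2
w(k) = -171 (w(k) = (-523 + (-2 + 4*3))/3 = (-523 + (-2 + 12))/3 = (-523 + 10)/3 = (⅓)*(-513) = -171)
(B(N(36)) + 130573)*(208190 + w(1163)) = (-½*(-31) + 130573)*(208190 - 171) = (31/2 + 130573)*208019 = (261177/2)*208019 = 54329778363/2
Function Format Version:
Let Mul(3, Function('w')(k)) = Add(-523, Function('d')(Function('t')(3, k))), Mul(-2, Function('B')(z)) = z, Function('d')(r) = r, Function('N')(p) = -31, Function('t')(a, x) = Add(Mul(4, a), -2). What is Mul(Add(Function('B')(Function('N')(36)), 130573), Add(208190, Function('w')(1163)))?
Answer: Rational(54329778363, 2) ≈ 2.7165e+10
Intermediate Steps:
Function('t')(a, x) = Add(-2, Mul(4, a))
Function('B')(z) = Mul(Rational(-1, 2), z)
Function('w')(k) = -171 (Function('w')(k) = Mul(Rational(1, 3), Add(-523, Add(-2, Mul(4, 3)))) = Mul(Rational(1, 3), Add(-523, Add(-2, 12))) = Mul(Rational(1, 3), Add(-523, 10)) = Mul(Rational(1, 3), -513) = -171)
Mul(Add(Function('B')(Function('N')(36)), 130573), Add(208190, Function('w')(1163))) = Mul(Add(Mul(Rational(-1, 2), -31), 130573), Add(208190, -171)) = Mul(Add(Rational(31, 2), 130573), 208019) = Mul(Rational(261177, 2), 208019) = Rational(54329778363, 2)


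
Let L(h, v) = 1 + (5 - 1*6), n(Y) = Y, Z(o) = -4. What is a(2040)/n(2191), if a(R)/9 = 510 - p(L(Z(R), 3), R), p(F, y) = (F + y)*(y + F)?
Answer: -37449810/2191 ≈ -17093.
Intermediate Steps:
L(h, v) = 0 (L(h, v) = 1 + (5 - 6) = 1 - 1 = 0)
p(F, y) = (F + y)² (p(F, y) = (F + y)*(F + y) = (F + y)²)
a(R) = 4590 - 9*R² (a(R) = 9*(510 - (0 + R)²) = 9*(510 - R²) = 4590 - 9*R²)
a(2040)/n(2191) = (4590 - 9*2040²)/2191 = (4590 - 9*4161600)*(1/2191) = (4590 - 37454400)*(1/2191) = -37449810*1/2191 = -37449810/2191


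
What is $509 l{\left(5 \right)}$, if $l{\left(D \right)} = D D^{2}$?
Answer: $63625$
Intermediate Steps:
$l{\left(D \right)} = D^{3}$
$509 l{\left(5 \right)} = 509 \cdot 5^{3} = 509 \cdot 125 = 63625$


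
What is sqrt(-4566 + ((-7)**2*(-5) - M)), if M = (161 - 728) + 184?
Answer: 6*I*sqrt(123) ≈ 66.543*I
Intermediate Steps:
M = -383 (M = -567 + 184 = -383)
sqrt(-4566 + ((-7)**2*(-5) - M)) = sqrt(-4566 + ((-7)**2*(-5) - 1*(-383))) = sqrt(-4566 + (49*(-5) + 383)) = sqrt(-4566 + (-245 + 383)) = sqrt(-4566 + 138) = sqrt(-4428) = 6*I*sqrt(123)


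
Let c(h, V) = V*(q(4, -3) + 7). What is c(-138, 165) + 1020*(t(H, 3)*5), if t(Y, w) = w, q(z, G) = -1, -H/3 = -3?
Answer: 16290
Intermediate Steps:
H = 9 (H = -3*(-3) = 9)
c(h, V) = 6*V (c(h, V) = V*(-1 + 7) = V*6 = 6*V)
c(-138, 165) + 1020*(t(H, 3)*5) = 6*165 + 1020*(3*5) = 990 + 1020*15 = 990 + 15300 = 16290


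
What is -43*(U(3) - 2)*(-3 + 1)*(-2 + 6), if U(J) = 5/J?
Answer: -344/3 ≈ -114.67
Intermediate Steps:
-43*(U(3) - 2)*(-3 + 1)*(-2 + 6) = -43*(5/3 - 2)*(-3 + 1)*(-2 + 6) = -43*(5*(⅓) - 2)*(-2*4) = -43*(5/3 - 2)*(-8) = -(-43)*(-8)/3 = -43*8/3 = -344/3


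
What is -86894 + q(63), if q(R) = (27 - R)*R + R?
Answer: -89099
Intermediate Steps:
q(R) = R + R*(27 - R) (q(R) = R*(27 - R) + R = R + R*(27 - R))
-86894 + q(63) = -86894 + 63*(28 - 1*63) = -86894 + 63*(28 - 63) = -86894 + 63*(-35) = -86894 - 2205 = -89099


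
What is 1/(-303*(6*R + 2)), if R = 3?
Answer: -1/6060 ≈ -0.00016502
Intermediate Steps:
1/(-303*(6*R + 2)) = 1/(-303*(6*3 + 2)) = 1/(-303*(18 + 2)) = 1/(-303*20) = 1/(-6060) = -1/6060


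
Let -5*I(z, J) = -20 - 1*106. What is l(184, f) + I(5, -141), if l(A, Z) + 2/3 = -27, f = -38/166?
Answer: -37/15 ≈ -2.4667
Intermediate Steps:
f = -19/83 (f = -38*1/166 = -19/83 ≈ -0.22892)
l(A, Z) = -83/3 (l(A, Z) = -⅔ - 27 = -83/3)
I(z, J) = 126/5 (I(z, J) = -(-20 - 1*106)/5 = -(-20 - 106)/5 = -⅕*(-126) = 126/5)
l(184, f) + I(5, -141) = -83/3 + 126/5 = -37/15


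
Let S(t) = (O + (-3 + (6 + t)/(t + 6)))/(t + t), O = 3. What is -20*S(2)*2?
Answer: -10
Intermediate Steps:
S(t) = 1/(2*t) (S(t) = (3 + (-3 + (6 + t)/(t + 6)))/(t + t) = (3 + (-3 + (6 + t)/(6 + t)))/((2*t)) = (3 + (-3 + 1))*(1/(2*t)) = (3 - 2)*(1/(2*t)) = 1*(1/(2*t)) = 1/(2*t))
-20*S(2)*2 = -10/2*2 = -20*¼*2 = -5*2 = -10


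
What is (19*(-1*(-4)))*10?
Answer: 760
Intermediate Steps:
(19*(-1*(-4)))*10 = (19*4)*10 = 76*10 = 760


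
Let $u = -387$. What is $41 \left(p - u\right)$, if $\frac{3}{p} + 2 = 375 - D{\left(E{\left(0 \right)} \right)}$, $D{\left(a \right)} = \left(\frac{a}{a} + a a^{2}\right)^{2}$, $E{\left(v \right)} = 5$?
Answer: $\frac{245985978}{15503} \approx 15867.0$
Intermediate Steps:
$D{\left(a \right)} = \left(1 + a^{3}\right)^{2}$
$p = - \frac{3}{15503}$ ($p = \frac{3}{-2 + \left(375 - \left(1 + 5^{3}\right)^{2}\right)} = \frac{3}{-2 + \left(375 - \left(1 + 125\right)^{2}\right)} = \frac{3}{-2 + \left(375 - 126^{2}\right)} = \frac{3}{-2 + \left(375 - 15876\right)} = \frac{3}{-2 - 15501} = \frac{3}{-15503} = 3 \left(- \frac{1}{15503}\right) = - \frac{3}{15503} \approx -0.00019351$)
$41 \left(p - u\right) = 41 \left(- \frac{3}{15503} - -387\right) = 41 \left(- \frac{3}{15503} + 387\right) = 41 \cdot \frac{5999658}{15503} = \frac{245985978}{15503}$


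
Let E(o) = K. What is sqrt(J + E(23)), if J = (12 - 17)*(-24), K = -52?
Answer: 2*sqrt(17) ≈ 8.2462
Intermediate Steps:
E(o) = -52
J = 120 (J = -5*(-24) = 120)
sqrt(J + E(23)) = sqrt(120 - 52) = sqrt(68) = 2*sqrt(17)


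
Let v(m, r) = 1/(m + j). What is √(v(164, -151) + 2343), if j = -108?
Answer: √1836926/28 ≈ 48.405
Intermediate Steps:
v(m, r) = 1/(-108 + m) (v(m, r) = 1/(m - 108) = 1/(-108 + m))
√(v(164, -151) + 2343) = √(1/(-108 + 164) + 2343) = √(1/56 + 2343) = √(131209/56) = √1836926/28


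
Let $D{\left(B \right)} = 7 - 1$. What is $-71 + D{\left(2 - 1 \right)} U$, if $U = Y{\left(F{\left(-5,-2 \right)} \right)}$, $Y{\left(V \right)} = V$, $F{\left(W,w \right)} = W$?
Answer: $-101$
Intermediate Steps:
$U = -5$
$D{\left(B \right)} = 6$
$-71 + D{\left(2 - 1 \right)} U = -71 + 6 \left(-5\right) = -71 - 30 = -101$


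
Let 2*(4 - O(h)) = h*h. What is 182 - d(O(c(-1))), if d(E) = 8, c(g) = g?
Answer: 174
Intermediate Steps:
O(h) = 4 - h²/2 (O(h) = 4 - h*h/2 = 4 - h²/2)
182 - d(O(c(-1))) = 182 - 1*8 = 182 - 8 = 174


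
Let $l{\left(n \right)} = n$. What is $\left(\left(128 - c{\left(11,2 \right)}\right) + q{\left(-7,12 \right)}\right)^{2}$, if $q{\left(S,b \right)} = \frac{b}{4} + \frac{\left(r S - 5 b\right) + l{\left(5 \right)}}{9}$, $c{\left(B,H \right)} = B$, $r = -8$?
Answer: $\frac{1168561}{81} \approx 14427.0$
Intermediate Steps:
$q{\left(S,b \right)} = \frac{5}{9} - \frac{11 b}{36} - \frac{8 S}{9}$ ($q{\left(S,b \right)} = \frac{b}{4} + \frac{\left(- 8 S - 5 b\right) + 5}{9} = b \frac{1}{4} + \left(5 - 8 S - 5 b\right) \frac{1}{9} = \frac{b}{4} - \left(- \frac{5}{9} + \frac{5 b}{9} + \frac{8 S}{9}\right) = \frac{5}{9} - \frac{11 b}{36} - \frac{8 S}{9}$)
$\left(\left(128 - c{\left(11,2 \right)}\right) + q{\left(-7,12 \right)}\right)^{2} = \left(\left(128 - 11\right) - - \frac{28}{9}\right)^{2} = \left(\left(128 - 11\right) + \left(\frac{5}{9} - \frac{11}{3} + \frac{56}{9}\right)\right)^{2} = \left(117 + \frac{28}{9}\right)^{2} = \left(\frac{1081}{9}\right)^{2} = \frac{1168561}{81}$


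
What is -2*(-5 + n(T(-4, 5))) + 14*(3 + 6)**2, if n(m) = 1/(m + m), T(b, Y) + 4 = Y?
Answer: 1143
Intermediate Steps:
T(b, Y) = -4 + Y
n(m) = 1/(2*m)
-2*(-5 + n(T(-4, 5))) + 14*(3 + 6)**2 = -2*(-5 + 1/(2*(-4 + 5))) + 14*(3 + 6)**2 = -2*(-5 + (1/2)/1) + 14*9**2 = -2*(-5 + (1/2)*1) + 14*81 = -2*(-5 + 1/2) + 1134 = -2*(-9/2) + 1134 = 9 + 1134 = 1143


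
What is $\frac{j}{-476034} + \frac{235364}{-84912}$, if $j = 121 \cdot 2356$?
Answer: $- \frac{65252701}{19358716} \approx -3.3707$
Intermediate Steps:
$j = 285076$
$\frac{j}{-476034} + \frac{235364}{-84912} = \frac{285076}{-476034} + \frac{235364}{-84912} = 285076 \left(- \frac{1}{476034}\right) + 235364 \left(- \frac{1}{84912}\right) = - \frac{142538}{238017} - \frac{2029}{732} = - \frac{65252701}{19358716}$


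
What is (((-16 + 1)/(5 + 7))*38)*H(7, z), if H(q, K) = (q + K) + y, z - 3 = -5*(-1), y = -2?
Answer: -1235/2 ≈ -617.50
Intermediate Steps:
z = 8 (z = 3 - 5*(-1) = 3 + 5 = 8)
H(q, K) = -2 + K + q (H(q, K) = (q + K) - 2 = (K + q) - 2 = -2 + K + q)
(((-16 + 1)/(5 + 7))*38)*H(7, z) = (((-16 + 1)/(5 + 7))*38)*(-2 + 8 + 7) = (-15/12*38)*13 = (-15*1/12*38)*13 = -5/4*38*13 = -95/2*13 = -1235/2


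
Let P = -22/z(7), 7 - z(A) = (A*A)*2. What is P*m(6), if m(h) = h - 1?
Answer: 110/91 ≈ 1.2088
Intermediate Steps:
z(A) = 7 - 2*A**2 (z(A) = 7 - A*A*2 = 7 - A**2*2 = 7 - 2*A**2)
m(h) = -1 + h
P = 22/91 (P = -22/(7 - 2*7**2) = -22/(7 - 2*49) = -22/(7 - 98) = -22/(-91) = -22*(-1/91) = 22/91 ≈ 0.24176)
P*m(6) = 22*(-1 + 6)/91 = (22/91)*5 = 110/91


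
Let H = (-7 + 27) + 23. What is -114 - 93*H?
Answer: -4113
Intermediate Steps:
H = 43 (H = 20 + 23 = 43)
-114 - 93*H = -114 - 93*43 = -114 - 3999 = -4113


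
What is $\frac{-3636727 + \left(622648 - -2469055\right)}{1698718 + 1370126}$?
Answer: $- \frac{136256}{767211} \approx -0.1776$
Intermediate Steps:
$\frac{-3636727 + \left(622648 - -2469055\right)}{1698718 + 1370126} = \frac{-3636727 + \left(622648 + 2469055\right)}{3068844} = \left(-3636727 + 3091703\right) \frac{1}{3068844} = \left(-545024\right) \frac{1}{3068844} = - \frac{136256}{767211}$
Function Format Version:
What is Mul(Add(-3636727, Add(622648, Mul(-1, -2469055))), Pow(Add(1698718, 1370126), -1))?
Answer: Rational(-136256, 767211) ≈ -0.17760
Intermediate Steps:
Mul(Add(-3636727, Add(622648, Mul(-1, -2469055))), Pow(Add(1698718, 1370126), -1)) = Mul(Add(-3636727, Add(622648, 2469055)), Pow(3068844, -1)) = Mul(Add(-3636727, 3091703), Rational(1, 3068844)) = Mul(-545024, Rational(1, 3068844)) = Rational(-136256, 767211)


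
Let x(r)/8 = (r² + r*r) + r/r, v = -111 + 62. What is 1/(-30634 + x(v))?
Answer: 1/7790 ≈ 0.00012837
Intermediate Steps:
v = -49
x(r) = 8 + 16*r² (x(r) = 8*((r² + r*r) + r/r) = 8*((r² + r²) + 1) = 8*(2*r² + 1) = 8*(1 + 2*r²) = 8 + 16*r²)
1/(-30634 + x(v)) = 1/(-30634 + (8 + 16*(-49)²)) = 1/(-30634 + (8 + 16*2401)) = 1/(-30634 + (8 + 38416)) = 1/(-30634 + 38424) = 1/7790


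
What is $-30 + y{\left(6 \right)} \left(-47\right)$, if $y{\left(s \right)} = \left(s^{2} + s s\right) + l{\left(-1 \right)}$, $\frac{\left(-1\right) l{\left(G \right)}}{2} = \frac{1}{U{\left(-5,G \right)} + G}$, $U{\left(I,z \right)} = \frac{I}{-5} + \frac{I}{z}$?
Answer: $- \frac{16976}{5} \approx -3395.2$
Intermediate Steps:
$U{\left(I,z \right)} = - \frac{I}{5} + \frac{I}{z}$ ($U{\left(I,z \right)} = I \left(- \frac{1}{5}\right) + \frac{I}{z} = - \frac{I}{5} + \frac{I}{z}$)
$l{\left(G \right)} = - \frac{2}{1 + G - \frac{5}{G}}$ ($l{\left(G \right)} = - \frac{2}{\left(\left(- \frac{1}{5}\right) \left(-5\right) - \frac{5}{G}\right) + G} = - \frac{2}{\left(1 - \frac{5}{G}\right) + G} = - \frac{2}{1 + G - \frac{5}{G}}$)
$y{\left(s \right)} = - \frac{2}{5} + 2 s^{2}$ ($y{\left(s \right)} = \left(s^{2} + s s\right) - - \frac{2}{-5 - \left(1 - 1\right)} = \left(s^{2} + s^{2}\right) - - \frac{2}{-5 - 0} = 2 s^{2} - - \frac{2}{-5 + 0} = 2 s^{2} - - \frac{2}{-5} = 2 s^{2} - \left(-2\right) \left(- \frac{1}{5}\right) = 2 s^{2} - \frac{2}{5} = - \frac{2}{5} + 2 s^{2}$)
$-30 + y{\left(6 \right)} \left(-47\right) = -30 + \left(- \frac{2}{5} + 2 \cdot 6^{2}\right) \left(-47\right) = -30 + \left(- \frac{2}{5} + 2 \cdot 36\right) \left(-47\right) = -30 + \left(- \frac{2}{5} + 72\right) \left(-47\right) = -30 + \frac{358}{5} \left(-47\right) = -30 - \frac{16826}{5} = - \frac{16976}{5}$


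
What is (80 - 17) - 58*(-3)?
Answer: 237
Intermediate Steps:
(80 - 17) - 58*(-3) = 63 + 174 = 237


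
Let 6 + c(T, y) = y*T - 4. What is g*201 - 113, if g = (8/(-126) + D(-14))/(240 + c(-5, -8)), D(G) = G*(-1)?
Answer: -290942/2835 ≈ -102.63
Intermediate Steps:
c(T, y) = -10 + T*y (c(T, y) = -6 + (y*T - 4) = -6 + (T*y - 4) = -6 + (-4 + T*y) = -10 + T*y)
D(G) = -G
g = 439/8505 (g = (8/(-126) - 1*(-14))/(240 + (-10 - 5*(-8))) = (8*(-1/126) + 14)/(240 + (-10 + 40)) = (-4/63 + 14)/(240 + 30) = (878/63)/270 = (878/63)*(1/270) = 439/8505 ≈ 0.051617)
g*201 - 113 = (439/8505)*201 - 113 = 29413/2835 - 113 = -290942/2835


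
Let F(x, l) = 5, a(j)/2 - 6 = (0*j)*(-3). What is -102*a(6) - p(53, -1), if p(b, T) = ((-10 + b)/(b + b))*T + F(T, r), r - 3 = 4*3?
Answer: -130231/106 ≈ -1228.6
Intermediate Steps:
r = 15 (r = 3 + 4*3 = 3 + 12 = 15)
a(j) = 12 (a(j) = 12 + 2*((0*j)*(-3)) = 12 + 2*(0*(-3)) = 12 + 2*0 = 12 + 0 = 12)
p(b, T) = 5 + T*(-10 + b)/(2*b) (p(b, T) = ((-10 + b)/(b + b))*T + 5 = ((-10 + b)/((2*b)))*T + 5 = ((-10 + b)*(1/(2*b)))*T + 5 = ((-10 + b)/(2*b))*T + 5 = T*(-10 + b)/(2*b) + 5 = 5 + T*(-10 + b)/(2*b))
-102*a(6) - p(53, -1) = -102*12 - (5 + (1/2)*(-1) - 5*(-1)/53) = -1224 - (5 - 1/2 - 5*(-1)*1/53) = -1224 - (5 - 1/2 + 5/53) = -1224 - 1*487/106 = -1224 - 487/106 = -130231/106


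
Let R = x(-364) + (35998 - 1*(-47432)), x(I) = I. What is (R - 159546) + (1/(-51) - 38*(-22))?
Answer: -3857845/51 ≈ -75644.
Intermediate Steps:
R = 83066 (R = -364 + (35998 - 1*(-47432)) = -364 + (35998 + 47432) = -364 + 83430 = 83066)
(R - 159546) + (1/(-51) - 38*(-22)) = (83066 - 159546) + (1/(-51) - 38*(-22)) = -76480 + (-1/51 + 836) = -76480 + 42635/51 = -3857845/51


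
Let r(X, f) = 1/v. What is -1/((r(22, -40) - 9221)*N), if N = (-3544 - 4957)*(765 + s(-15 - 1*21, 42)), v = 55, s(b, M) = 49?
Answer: -5/319037395396 ≈ -1.5672e-11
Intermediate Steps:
r(X, f) = 1/55
N = -6919814 (N = (-3544 - 4957)*(765 + 49) = -8501*814 = -6919814)
-1/((r(22, -40) - 9221)*N) = -1/((1/55 - 9221)*(-6919814)) = -(-1)/((-507154/55)*6919814) = -(-55)*(-1)/(507154*6919814) = -1*5/319037395396 = -5/319037395396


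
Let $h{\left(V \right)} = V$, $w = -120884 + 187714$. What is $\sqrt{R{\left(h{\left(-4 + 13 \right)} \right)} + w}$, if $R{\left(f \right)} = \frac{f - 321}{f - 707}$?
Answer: $\frac{\sqrt{8140015274}}{349} \approx 258.52$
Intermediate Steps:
$w = 66830$
$R{\left(f \right)} = \frac{-321 + f}{-707 + f}$
$\sqrt{R{\left(h{\left(-4 + 13 \right)} \right)} + w} = \sqrt{\frac{-321 + \left(-4 + 13\right)}{-707 + \left(-4 + 13\right)} + 66830} = \sqrt{\frac{-321 + 9}{-707 + 9} + 66830} = \sqrt{\frac{1}{-698} \left(-312\right) + 66830} = \sqrt{\left(- \frac{1}{698}\right) \left(-312\right) + 66830} = \sqrt{\frac{156}{349} + 66830} = \sqrt{\frac{23323826}{349}} = \frac{\sqrt{8140015274}}{349}$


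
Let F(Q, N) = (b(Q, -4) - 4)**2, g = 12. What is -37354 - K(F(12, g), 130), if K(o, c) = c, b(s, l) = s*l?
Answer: -37484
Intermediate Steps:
b(s, l) = l*s
F(Q, N) = (-4 - 4*Q)**2 (F(Q, N) = (-4*Q - 4)**2 = (-4 - 4*Q)**2)
-37354 - K(F(12, g), 130) = -37354 - 1*130 = -37354 - 130 = -37484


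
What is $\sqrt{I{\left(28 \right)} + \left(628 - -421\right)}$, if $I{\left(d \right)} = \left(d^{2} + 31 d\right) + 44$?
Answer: $3 \sqrt{305} \approx 52.393$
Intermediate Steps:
$I{\left(d \right)} = 44 + d^{2} + 31 d$
$\sqrt{I{\left(28 \right)} + \left(628 - -421\right)} = \sqrt{\left(44 + 28^{2} + 31 \cdot 28\right) + \left(628 - -421\right)} = \sqrt{\left(44 + 784 + 868\right) + \left(628 + 421\right)} = \sqrt{1696 + 1049} = \sqrt{2745} = 3 \sqrt{305}$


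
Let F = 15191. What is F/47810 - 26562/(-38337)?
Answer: 617435529/610963990 ≈ 1.0106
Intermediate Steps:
F/47810 - 26562/(-38337) = 15191/47810 - 26562/(-38337) = 15191*(1/47810) - 26562*(-1/38337) = 15191/47810 + 8854/12779 = 617435529/610963990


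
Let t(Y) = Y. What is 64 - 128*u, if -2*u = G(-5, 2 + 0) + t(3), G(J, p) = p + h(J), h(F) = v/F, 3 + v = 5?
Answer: 1792/5 ≈ 358.40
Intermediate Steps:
v = 2 (v = -3 + 5 = 2)
h(F) = 2/F
G(J, p) = p + 2/J
u = -23/10 (u = -(((2 + 0) + 2/(-5)) + 3)/2 = -((2 + 2*(-⅕)) + 3)/2 = -((2 - ⅖) + 3)/2 = -(8/5 + 3)/2 = -½*23/5 = -23/10 ≈ -2.3000)
64 - 128*u = 64 - 128*(-23/10) = 64 + 1472/5 = 1792/5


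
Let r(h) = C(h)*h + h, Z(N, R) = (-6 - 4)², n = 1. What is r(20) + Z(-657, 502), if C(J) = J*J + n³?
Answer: 8140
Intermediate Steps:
Z(N, R) = 100 (Z(N, R) = (-10)² = 100)
C(J) = 1 + J² (C(J) = J*J + 1³ = J² + 1 = 1 + J²)
r(h) = h + h*(1 + h²) (r(h) = (1 + h²)*h + h = h*(1 + h²) + h = h + h*(1 + h²))
r(20) + Z(-657, 502) = 20*(2 + 20²) + 100 = 20*(2 + 400) + 100 = 20*402 + 100 = 8040 + 100 = 8140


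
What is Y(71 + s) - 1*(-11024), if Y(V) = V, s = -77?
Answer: 11018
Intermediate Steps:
Y(71 + s) - 1*(-11024) = (71 - 77) - 1*(-11024) = -6 + 11024 = 11018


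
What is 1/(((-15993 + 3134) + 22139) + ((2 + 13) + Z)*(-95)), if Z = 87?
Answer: -1/410 ≈ -0.0024390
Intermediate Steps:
1/(((-15993 + 3134) + 22139) + ((2 + 13) + Z)*(-95)) = 1/(((-15993 + 3134) + 22139) + ((2 + 13) + 87)*(-95)) = 1/((-12859 + 22139) + (15 + 87)*(-95)) = 1/(9280 + 102*(-95)) = 1/(9280 - 9690) = 1/(-410) = -1/410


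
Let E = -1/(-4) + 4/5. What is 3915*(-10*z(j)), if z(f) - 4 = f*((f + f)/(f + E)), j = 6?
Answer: -26152200/47 ≈ -5.5643e+5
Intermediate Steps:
E = 21/20 (E = -1*(-¼) + 4*(⅕) = ¼ + ⅘ = 21/20 ≈ 1.0500)
z(f) = 4 + 2*f²/(21/20 + f) (z(f) = 4 + f*((f + f)/(f + 21/20)) = 4 + f*((2*f)/(21/20 + f)) = 4 + f*(2*f/(21/20 + f)) = 4 + 2*f²/(21/20 + f))
3915*(-10*z(j)) = 3915*(-40*(21 + 10*6² + 20*6)/(21 + 20*6)) = 3915*(-40*(21 + 10*36 + 120)/(21 + 120)) = 3915*(-40*(21 + 360 + 120)/141) = 3915*(-40*501/141) = 3915*(-10*668/47) = 3915*(-6680/47) = -26152200/47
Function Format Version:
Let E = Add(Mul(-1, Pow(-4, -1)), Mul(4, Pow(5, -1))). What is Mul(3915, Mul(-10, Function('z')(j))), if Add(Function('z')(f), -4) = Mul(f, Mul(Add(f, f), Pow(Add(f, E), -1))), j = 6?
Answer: Rational(-26152200, 47) ≈ -5.5643e+5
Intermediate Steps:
E = Rational(21, 20) (E = Add(Mul(-1, Rational(-1, 4)), Mul(4, Rational(1, 5))) = Add(Rational(1, 4), Rational(4, 5)) = Rational(21, 20) ≈ 1.0500)
Function('z')(f) = Add(4, Mul(2, Pow(f, 2), Pow(Add(Rational(21, 20), f), -1))) (Function('z')(f) = Add(4, Mul(f, Mul(Add(f, f), Pow(Add(f, Rational(21, 20)), -1)))) = Add(4, Mul(f, Mul(Mul(2, f), Pow(Add(Rational(21, 20), f), -1)))) = Add(4, Mul(f, Mul(2, f, Pow(Add(Rational(21, 20), f), -1)))) = Add(4, Mul(2, Pow(f, 2), Pow(Add(Rational(21, 20), f), -1))))
Mul(3915, Mul(-10, Function('z')(j))) = Mul(3915, Mul(-10, Mul(4, Pow(Add(21, Mul(20, 6)), -1), Add(21, Mul(10, Pow(6, 2)), Mul(20, 6))))) = Mul(3915, Mul(-10, Mul(4, Pow(Add(21, 120), -1), Add(21, Mul(10, 36), 120)))) = Mul(3915, Mul(-10, Mul(4, Pow(141, -1), Add(21, 360, 120)))) = Mul(3915, Mul(-10, Mul(4, Rational(1, 141), 501))) = Mul(3915, Mul(-10, Rational(668, 47))) = Mul(3915, Rational(-6680, 47)) = Rational(-26152200, 47)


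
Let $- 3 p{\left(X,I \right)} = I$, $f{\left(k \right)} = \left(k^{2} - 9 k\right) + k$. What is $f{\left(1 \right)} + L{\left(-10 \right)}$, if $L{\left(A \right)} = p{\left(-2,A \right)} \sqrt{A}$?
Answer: $-7 + \frac{10 i \sqrt{10}}{3} \approx -7.0 + 10.541 i$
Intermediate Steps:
$f{\left(k \right)} = k^{2} - 8 k$
$p{\left(X,I \right)} = - \frac{I}{3}$
$L{\left(A \right)} = - \frac{A^{\frac{3}{2}}}{3}$ ($L{\left(A \right)} = - \frac{A}{3} \sqrt{A} = - \frac{A^{\frac{3}{2}}}{3}$)
$f{\left(1 \right)} + L{\left(-10 \right)} = 1 \left(-8 + 1\right) - \frac{\left(-10\right)^{\frac{3}{2}}}{3} = 1 \left(-7\right) - \frac{\left(-10\right) i \sqrt{10}}{3} = -7 + \frac{10 i \sqrt{10}}{3}$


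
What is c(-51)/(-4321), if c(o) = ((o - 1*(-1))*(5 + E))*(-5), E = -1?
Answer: -1000/4321 ≈ -0.23143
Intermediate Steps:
c(o) = -20 - 20*o (c(o) = ((o - 1*(-1))*(5 - 1))*(-5) = ((o + 1)*4)*(-5) = ((1 + o)*4)*(-5) = (4 + 4*o)*(-5) = -20 - 20*o)
c(-51)/(-4321) = (-20 - 20*(-51))/(-4321) = (-20 + 1020)*(-1/4321) = 1000*(-1/4321) = -1000/4321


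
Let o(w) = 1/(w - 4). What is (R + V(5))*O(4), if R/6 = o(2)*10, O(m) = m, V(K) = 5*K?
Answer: -20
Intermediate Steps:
o(w) = 1/(-4 + w)
R = -30 (R = 6*(10/(-4 + 2)) = 6*(10/(-2)) = 6*(-½*10) = 6*(-5) = -30)
(R + V(5))*O(4) = (-30 + 5*5)*4 = (-30 + 25)*4 = -5*4 = -20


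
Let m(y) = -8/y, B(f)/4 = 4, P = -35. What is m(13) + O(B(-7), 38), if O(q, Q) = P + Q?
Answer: 31/13 ≈ 2.3846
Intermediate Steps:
B(f) = 16 (B(f) = 4*4 = 16)
O(q, Q) = -35 + Q
m(13) + O(B(-7), 38) = -8/13 + (-35 + 38) = -8*1/13 + 3 = -8/13 + 3 = 31/13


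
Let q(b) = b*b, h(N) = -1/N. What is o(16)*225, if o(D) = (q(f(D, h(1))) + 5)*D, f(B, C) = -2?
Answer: 32400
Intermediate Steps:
q(b) = b²
o(D) = 9*D (o(D) = ((-2)² + 5)*D = (4 + 5)*D = 9*D)
o(16)*225 = (9*16)*225 = 144*225 = 32400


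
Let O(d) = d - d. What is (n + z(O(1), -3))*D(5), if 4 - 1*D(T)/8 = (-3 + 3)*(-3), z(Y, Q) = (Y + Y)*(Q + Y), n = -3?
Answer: -96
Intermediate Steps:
O(d) = 0
z(Y, Q) = 2*Y*(Q + Y) (z(Y, Q) = (2*Y)*(Q + Y) = 2*Y*(Q + Y))
D(T) = 32 (D(T) = 32 - 8*(-3 + 3)*(-3) = 32 - 0*(-3) = 32 - 8*0 = 32 + 0 = 32)
(n + z(O(1), -3))*D(5) = (-3 + 2*0*(-3 + 0))*32 = (-3 + 2*0*(-3))*32 = (-3 + 0)*32 = -3*32 = -96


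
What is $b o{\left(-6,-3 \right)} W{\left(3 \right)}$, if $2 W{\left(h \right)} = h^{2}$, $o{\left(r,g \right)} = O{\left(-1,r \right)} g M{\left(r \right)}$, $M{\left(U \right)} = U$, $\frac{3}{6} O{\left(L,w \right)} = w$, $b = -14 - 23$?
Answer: $35964$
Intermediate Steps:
$b = -37$
$O{\left(L,w \right)} = 2 w$
$o{\left(r,g \right)} = 2 g r^{2}$ ($o{\left(r,g \right)} = 2 r g r = 2 g r r = 2 g r^{2}$)
$W{\left(h \right)} = \frac{h^{2}}{2}$
$b o{\left(-6,-3 \right)} W{\left(3 \right)} = - 37 \cdot 2 \left(-3\right) \left(-6\right)^{2} \frac{3^{2}}{2} = - 37 \cdot 2 \left(-3\right) 36 \cdot \frac{1}{2} \cdot 9 = \left(-37\right) \left(-216\right) \frac{9}{2} = 7992 \cdot \frac{9}{2} = 35964$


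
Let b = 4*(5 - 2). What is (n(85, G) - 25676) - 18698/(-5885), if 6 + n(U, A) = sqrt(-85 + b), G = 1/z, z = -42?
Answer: -151119872/5885 + I*sqrt(73) ≈ -25679.0 + 8.544*I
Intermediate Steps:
b = 12 (b = 4*3 = 12)
G = -1/42 (G = 1/(-42) = -1/42 ≈ -0.023810)
n(U, A) = -6 + I*sqrt(73) (n(U, A) = -6 + sqrt(-85 + 12) = -6 + sqrt(-73) = -6 + I*sqrt(73))
(n(85, G) - 25676) - 18698/(-5885) = ((-6 + I*sqrt(73)) - 25676) - 18698/(-5885) = (-25682 + I*sqrt(73)) - 18698*(-1/5885) = (-25682 + I*sqrt(73)) + 18698/5885 = -151119872/5885 + I*sqrt(73)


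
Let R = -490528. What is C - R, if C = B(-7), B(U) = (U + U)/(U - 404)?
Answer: 201607022/411 ≈ 4.9053e+5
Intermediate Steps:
B(U) = 2*U/(-404 + U) (B(U) = (2*U)/(-404 + U) = 2*U/(-404 + U))
C = 14/411 (C = 2*(-7)/(-404 - 7) = 2*(-7)/(-411) = 2*(-7)*(-1/411) = 14/411 ≈ 0.034063)
C - R = 14/411 - 1*(-490528) = 14/411 + 490528 = 201607022/411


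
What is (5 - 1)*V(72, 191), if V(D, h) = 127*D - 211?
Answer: 35732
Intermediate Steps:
V(D, h) = -211 + 127*D
(5 - 1)*V(72, 191) = (5 - 1)*(-211 + 127*72) = 4*(-211 + 9144) = 4*8933 = 35732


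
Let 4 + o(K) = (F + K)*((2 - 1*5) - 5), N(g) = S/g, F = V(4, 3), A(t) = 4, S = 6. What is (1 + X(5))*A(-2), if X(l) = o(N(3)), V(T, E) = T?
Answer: -204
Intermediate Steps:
F = 4
N(g) = 6/g
o(K) = -36 - 8*K (o(K) = -4 + (4 + K)*((2 - 1*5) - 5) = -4 + (4 + K)*((2 - 5) - 5) = -4 + (4 + K)*(-3 - 5) = -4 + (4 + K)*(-8) = -4 + (-32 - 8*K) = -36 - 8*K)
X(l) = -52 (X(l) = -36 - 48/3 = -36 - 8*2 = -36 - 16 = -52)
(1 + X(5))*A(-2) = (1 - 52)*4 = -51*4 = -204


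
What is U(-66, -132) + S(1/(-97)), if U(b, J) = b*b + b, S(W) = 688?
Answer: 4978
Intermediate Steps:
U(b, J) = b + b**2 (U(b, J) = b**2 + b = b + b**2)
U(-66, -132) + S(1/(-97)) = -66*(1 - 66) + 688 = -66*(-65) + 688 = 4290 + 688 = 4978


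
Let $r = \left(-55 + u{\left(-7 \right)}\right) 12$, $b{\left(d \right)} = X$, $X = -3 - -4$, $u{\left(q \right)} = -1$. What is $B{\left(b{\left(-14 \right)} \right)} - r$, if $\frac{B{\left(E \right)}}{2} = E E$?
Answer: $674$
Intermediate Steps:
$X = 1$ ($X = -3 + 4 = 1$)
$b{\left(d \right)} = 1$
$B{\left(E \right)} = 2 E^{2}$ ($B{\left(E \right)} = 2 E E = 2 E^{2}$)
$r = -672$ ($r = \left(-55 - 1\right) 12 = \left(-56\right) 12 = -672$)
$B{\left(b{\left(-14 \right)} \right)} - r = 2 \cdot 1^{2} - -672 = 2 \cdot 1 + 672 = 2 + 672 = 674$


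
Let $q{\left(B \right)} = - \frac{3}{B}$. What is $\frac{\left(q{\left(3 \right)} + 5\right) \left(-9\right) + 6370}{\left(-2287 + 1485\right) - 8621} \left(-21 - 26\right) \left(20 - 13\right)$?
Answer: $\frac{2083886}{9423} \approx 221.15$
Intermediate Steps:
$\frac{\left(q{\left(3 \right)} + 5\right) \left(-9\right) + 6370}{\left(-2287 + 1485\right) - 8621} \left(-21 - 26\right) \left(20 - 13\right) = \frac{\left(- \frac{3}{3} + 5\right) \left(-9\right) + 6370}{\left(-2287 + 1485\right) - 8621} \left(-21 - 26\right) \left(20 - 13\right) = \frac{\left(\left(-3\right) \frac{1}{3} + 5\right) \left(-9\right) + 6370}{-802 - 8621} \left(\left(-47\right) 7\right) = \frac{\left(-1 + 5\right) \left(-9\right) + 6370}{-9423} \left(-329\right) = \left(4 \left(-9\right) + 6370\right) \left(- \frac{1}{9423}\right) \left(-329\right) = \left(-36 + 6370\right) \left(- \frac{1}{9423}\right) \left(-329\right) = 6334 \left(- \frac{1}{9423}\right) \left(-329\right) = \left(- \frac{6334}{9423}\right) \left(-329\right) = \frac{2083886}{9423}$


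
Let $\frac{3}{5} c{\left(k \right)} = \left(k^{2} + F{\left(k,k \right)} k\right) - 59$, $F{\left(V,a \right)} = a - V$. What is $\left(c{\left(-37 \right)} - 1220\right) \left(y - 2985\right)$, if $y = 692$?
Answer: $- \frac{6626770}{3} \approx -2.2089 \cdot 10^{6}$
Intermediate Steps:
$c{\left(k \right)} = - \frac{295}{3} + \frac{5 k^{2}}{3}$ ($c{\left(k \right)} = \frac{5 \left(\left(k^{2} + \left(k - k\right) k\right) - 59\right)}{3} = \frac{5 \left(\left(k^{2} + 0 k\right) - 59\right)}{3} = \frac{5 \left(\left(k^{2} + 0\right) - 59\right)}{3} = \frac{5 \left(k^{2} - 59\right)}{3} = \frac{5 \left(-59 + k^{2}\right)}{3} = - \frac{295}{3} + \frac{5 k^{2}}{3}$)
$\left(c{\left(-37 \right)} - 1220\right) \left(y - 2985\right) = \left(\left(- \frac{295}{3} + \frac{5 \left(-37\right)^{2}}{3}\right) - 1220\right) \left(692 - 2985\right) = \left(\left(- \frac{295}{3} + \frac{5}{3} \cdot 1369\right) - 1220\right) \left(-2293\right) = \left(\left(- \frac{295}{3} + \frac{6845}{3}\right) - 1220\right) \left(-2293\right) = \left(\frac{6550}{3} - 1220\right) \left(-2293\right) = \frac{2890}{3} \left(-2293\right) = - \frac{6626770}{3}$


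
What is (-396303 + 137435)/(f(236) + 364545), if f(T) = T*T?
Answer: -258868/420241 ≈ -0.61600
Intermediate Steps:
f(T) = T²
(-396303 + 137435)/(f(236) + 364545) = (-396303 + 137435)/(236² + 364545) = -258868/(55696 + 364545) = -258868/420241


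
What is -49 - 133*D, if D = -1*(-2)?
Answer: -315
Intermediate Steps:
D = 2
-49 - 133*D = -49 - 133*2 = -49 - 266 = -315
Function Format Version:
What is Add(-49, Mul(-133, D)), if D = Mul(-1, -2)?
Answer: -315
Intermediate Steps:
D = 2
Add(-49, Mul(-133, D)) = Add(-49, Mul(-133, 2)) = Add(-49, -266) = -315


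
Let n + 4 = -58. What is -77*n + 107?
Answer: 4881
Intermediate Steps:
n = -62 (n = -4 - 58 = -62)
-77*n + 107 = -77*(-62) + 107 = 4774 + 107 = 4881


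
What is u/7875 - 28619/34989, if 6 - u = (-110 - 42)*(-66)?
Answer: -64019371/30615375 ≈ -2.0911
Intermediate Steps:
u = -10026 (u = 6 - (-110 - 42)*(-66) = 6 - (-152)*(-66) = 6 - 1*10032 = 6 - 10032 = -10026)
u/7875 - 28619/34989 = -10026/7875 - 28619/34989 = -10026*1/7875 - 28619*1/34989 = -1114/875 - 28619/34989 = -64019371/30615375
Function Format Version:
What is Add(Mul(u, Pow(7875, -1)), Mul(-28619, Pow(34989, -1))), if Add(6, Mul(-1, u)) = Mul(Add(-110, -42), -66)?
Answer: Rational(-64019371, 30615375) ≈ -2.0911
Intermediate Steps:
u = -10026 (u = Add(6, Mul(-1, Mul(Add(-110, -42), -66))) = Add(6, Mul(-1, Mul(-152, -66))) = Add(6, Mul(-1, 10032)) = Add(6, -10032) = -10026)
Add(Mul(u, Pow(7875, -1)), Mul(-28619, Pow(34989, -1))) = Add(Mul(-10026, Pow(7875, -1)), Mul(-28619, Pow(34989, -1))) = Add(Mul(-10026, Rational(1, 7875)), Mul(-28619, Rational(1, 34989))) = Add(Rational(-1114, 875), Rational(-28619, 34989)) = Rational(-64019371, 30615375)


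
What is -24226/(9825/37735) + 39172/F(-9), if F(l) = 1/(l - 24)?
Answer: -2722941962/1965 ≈ -1.3857e+6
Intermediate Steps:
F(l) = 1/(-24 + l)
-24226/(9825/37735) + 39172/F(-9) = -24226/(9825/37735) + 39172/(1/(-24 - 9)) = -24226/(9825*(1/37735)) + 39172/(1/(-33)) = -24226/1965/7547 + 39172/(-1/33) = -24226*7547/1965 + 39172*(-33) = -182833622/1965 - 1292676 = -2722941962/1965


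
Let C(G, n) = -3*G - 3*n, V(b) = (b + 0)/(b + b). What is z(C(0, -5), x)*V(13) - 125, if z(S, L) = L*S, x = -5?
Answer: -325/2 ≈ -162.50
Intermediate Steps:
V(b) = ½ (V(b) = b/((2*b)) = b*(1/(2*b)) = ½)
z(C(0, -5), x)*V(13) - 125 = -5*(-3*0 - 3*(-5))*(½) - 125 = -5*(0 + 15)*(½) - 125 = -5*15*(½) - 125 = -75*½ - 125 = -75/2 - 125 = -325/2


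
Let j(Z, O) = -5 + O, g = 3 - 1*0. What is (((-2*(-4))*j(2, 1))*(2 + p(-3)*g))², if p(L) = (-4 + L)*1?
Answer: 369664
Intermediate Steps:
p(L) = -4 + L
g = 3 (g = 3 + 0 = 3)
(((-2*(-4))*j(2, 1))*(2 + p(-3)*g))² = (((-2*(-4))*(-5 + 1))*(2 + (-4 - 3)*3))² = ((8*(-4))*(2 - 7*3))² = (-32*(2 - 21))² = (-32*(-19))² = 608² = 369664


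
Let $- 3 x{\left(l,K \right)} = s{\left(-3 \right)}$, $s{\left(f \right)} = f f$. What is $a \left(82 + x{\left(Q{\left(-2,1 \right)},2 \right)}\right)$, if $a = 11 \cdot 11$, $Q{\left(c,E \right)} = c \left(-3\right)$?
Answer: $9559$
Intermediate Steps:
$Q{\left(c,E \right)} = - 3 c$
$s{\left(f \right)} = f^{2}$
$x{\left(l,K \right)} = -3$ ($x{\left(l,K \right)} = - \frac{\left(-3\right)^{2}}{3} = \left(- \frac{1}{3}\right) 9 = -3$)
$a = 121$
$a \left(82 + x{\left(Q{\left(-2,1 \right)},2 \right)}\right) = 121 \left(82 - 3\right) = 121 \cdot 79 = 9559$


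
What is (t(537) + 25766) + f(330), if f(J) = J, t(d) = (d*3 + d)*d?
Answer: 1179572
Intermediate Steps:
t(d) = 4*d² (t(d) = (3*d + d)*d = (4*d)*d = 4*d²)
(t(537) + 25766) + f(330) = (4*537² + 25766) + 330 = (4*288369 + 25766) + 330 = (1153476 + 25766) + 330 = 1179242 + 330 = 1179572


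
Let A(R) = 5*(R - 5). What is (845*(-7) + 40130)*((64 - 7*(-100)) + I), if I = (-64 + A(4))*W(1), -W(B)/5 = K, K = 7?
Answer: 108769485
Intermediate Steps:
W(B) = -35 (W(B) = -5*7 = -35)
A(R) = -25 + 5*R (A(R) = 5*(-5 + R) = -25 + 5*R)
I = 2415 (I = (-64 + (-25 + 5*4))*(-35) = (-64 + (-25 + 20))*(-35) = (-64 - 5)*(-35) = -69*(-35) = 2415)
(845*(-7) + 40130)*((64 - 7*(-100)) + I) = (845*(-7) + 40130)*((64 - 7*(-100)) + 2415) = (-5915 + 40130)*((64 + 700) + 2415) = 34215*(764 + 2415) = 34215*3179 = 108769485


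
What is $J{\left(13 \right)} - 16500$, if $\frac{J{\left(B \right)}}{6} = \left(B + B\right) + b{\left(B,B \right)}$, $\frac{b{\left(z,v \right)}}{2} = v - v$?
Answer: $-16344$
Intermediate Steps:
$b{\left(z,v \right)} = 0$ ($b{\left(z,v \right)} = 2 \left(v - v\right) = 2 \cdot 0 = 0$)
$J{\left(B \right)} = 12 B$ ($J{\left(B \right)} = 6 \left(\left(B + B\right) + 0\right) = 6 \left(2 B + 0\right) = 6 \cdot 2 B = 12 B$)
$J{\left(13 \right)} - 16500 = 12 \cdot 13 - 16500 = 156 - 16500 = -16344$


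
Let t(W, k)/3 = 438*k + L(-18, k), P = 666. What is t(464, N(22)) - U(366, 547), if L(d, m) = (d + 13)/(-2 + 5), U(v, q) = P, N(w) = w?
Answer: 28237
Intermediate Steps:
U(v, q) = 666
L(d, m) = 13/3 + d/3 (L(d, m) = (13 + d)/3 = (13 + d)*(⅓) = 13/3 + d/3)
t(W, k) = -5 + 1314*k (t(W, k) = 3*(438*k + (13/3 + (⅓)*(-18))) = 3*(438*k + (13/3 - 6)) = 3*(438*k - 5/3) = 3*(-5/3 + 438*k) = -5 + 1314*k)
t(464, N(22)) - U(366, 547) = (-5 + 1314*22) - 1*666 = (-5 + 28908) - 666 = 28903 - 666 = 28237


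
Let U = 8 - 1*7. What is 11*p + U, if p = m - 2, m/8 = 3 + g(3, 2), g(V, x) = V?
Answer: 507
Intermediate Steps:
m = 48 (m = 8*(3 + 3) = 8*6 = 48)
U = 1 (U = 8 - 7 = 1)
p = 46 (p = 48 - 2 = 46)
11*p + U = 11*46 + 1 = 506 + 1 = 507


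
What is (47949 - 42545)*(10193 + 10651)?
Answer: 112640976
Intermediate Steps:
(47949 - 42545)*(10193 + 10651) = 5404*20844 = 112640976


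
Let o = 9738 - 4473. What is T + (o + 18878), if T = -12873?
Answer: 11270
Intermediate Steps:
o = 5265
T + (o + 18878) = -12873 + (5265 + 18878) = -12873 + 24143 = 11270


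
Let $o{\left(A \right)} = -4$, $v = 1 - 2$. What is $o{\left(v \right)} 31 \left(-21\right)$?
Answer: $2604$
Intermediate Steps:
$v = -1$
$o{\left(v \right)} 31 \left(-21\right) = \left(-4\right) 31 \left(-21\right) = \left(-124\right) \left(-21\right) = 2604$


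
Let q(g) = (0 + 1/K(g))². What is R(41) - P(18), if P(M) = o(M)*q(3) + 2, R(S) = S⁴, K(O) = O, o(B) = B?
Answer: 2825757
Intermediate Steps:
q(g) = g⁻² (q(g) = (0 + 1/g)² = (1/g)² = g⁻²)
P(M) = 2 + M/9 (P(M) = M/3² + 2 = M*(⅑) + 2 = M/9 + 2 = 2 + M/9)
R(41) - P(18) = 41⁴ - (2 + (⅑)*18) = 2825761 - (2 + 2) = 2825761 - 1*4 = 2825761 - 4 = 2825757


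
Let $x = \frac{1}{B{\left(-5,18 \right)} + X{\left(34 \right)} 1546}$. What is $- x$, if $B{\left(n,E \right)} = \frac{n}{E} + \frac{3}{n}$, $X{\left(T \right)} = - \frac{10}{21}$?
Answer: $\frac{630}{464353} \approx 0.0013567$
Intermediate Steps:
$X{\left(T \right)} = - \frac{10}{21}$ ($X{\left(T \right)} = \left(-10\right) \frac{1}{21} = - \frac{10}{21}$)
$B{\left(n,E \right)} = \frac{3}{n} + \frac{n}{E}$
$x = - \frac{630}{464353}$ ($x = \frac{1}{\left(\frac{3}{-5} - \frac{5}{18}\right) - \frac{15460}{21}} = \frac{1}{\left(3 \left(- \frac{1}{5}\right) - \frac{5}{18}\right) - \frac{15460}{21}} = \frac{1}{\left(- \frac{3}{5} - \frac{5}{18}\right) - \frac{15460}{21}} = \frac{1}{- \frac{79}{90} - \frac{15460}{21}} = \frac{1}{- \frac{464353}{630}} = - \frac{630}{464353} \approx -0.0013567$)
$- x = \left(-1\right) \left(- \frac{630}{464353}\right) = \frac{630}{464353}$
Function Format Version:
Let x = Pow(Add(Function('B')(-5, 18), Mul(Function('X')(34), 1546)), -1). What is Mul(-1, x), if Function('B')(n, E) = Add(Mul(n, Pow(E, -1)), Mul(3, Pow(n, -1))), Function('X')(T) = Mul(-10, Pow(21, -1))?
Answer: Rational(630, 464353) ≈ 0.0013567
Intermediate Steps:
Function('X')(T) = Rational(-10, 21) (Function('X')(T) = Mul(-10, Rational(1, 21)) = Rational(-10, 21))
Function('B')(n, E) = Add(Mul(3, Pow(n, -1)), Mul(n, Pow(E, -1)))
x = Rational(-630, 464353) (x = Pow(Add(Add(Mul(3, Pow(-5, -1)), Mul(-5, Pow(18, -1))), Mul(Rational(-10, 21), 1546)), -1) = Pow(Add(Add(Mul(3, Rational(-1, 5)), Mul(-5, Rational(1, 18))), Rational(-15460, 21)), -1) = Pow(Add(Add(Rational(-3, 5), Rational(-5, 18)), Rational(-15460, 21)), -1) = Pow(Add(Rational(-79, 90), Rational(-15460, 21)), -1) = Pow(Rational(-464353, 630), -1) = Rational(-630, 464353) ≈ -0.0013567)
Mul(-1, x) = Mul(-1, Rational(-630, 464353)) = Rational(630, 464353)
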